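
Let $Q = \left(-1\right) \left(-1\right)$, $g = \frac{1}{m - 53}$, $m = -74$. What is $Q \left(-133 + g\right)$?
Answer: $- \frac{16892}{127} \approx -133.01$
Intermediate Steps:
$g = - \frac{1}{127}$ ($g = \frac{1}{-74 - 53} = \frac{1}{-127} = - \frac{1}{127} \approx -0.007874$)
$Q = 1$
$Q \left(-133 + g\right) = 1 \left(-133 - \frac{1}{127}\right) = 1 \left(- \frac{16892}{127}\right) = - \frac{16892}{127}$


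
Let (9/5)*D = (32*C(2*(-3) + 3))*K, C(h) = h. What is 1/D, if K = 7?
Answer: -3/1120 ≈ -0.0026786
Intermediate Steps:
D = -1120/3 (D = 5*((32*(2*(-3) + 3))*7)/9 = 5*((32*(-6 + 3))*7)/9 = 5*((32*(-3))*7)/9 = 5*(-96*7)/9 = (5/9)*(-672) = -1120/3 ≈ -373.33)
1/D = 1/(-1120/3) = -3/1120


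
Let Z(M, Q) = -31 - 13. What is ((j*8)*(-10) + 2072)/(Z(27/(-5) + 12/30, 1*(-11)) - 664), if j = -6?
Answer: -638/177 ≈ -3.6045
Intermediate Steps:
Z(M, Q) = -44
((j*8)*(-10) + 2072)/(Z(27/(-5) + 12/30, 1*(-11)) - 664) = (-6*8*(-10) + 2072)/(-44 - 664) = (-48*(-10) + 2072)/(-708) = (480 + 2072)*(-1/708) = 2552*(-1/708) = -638/177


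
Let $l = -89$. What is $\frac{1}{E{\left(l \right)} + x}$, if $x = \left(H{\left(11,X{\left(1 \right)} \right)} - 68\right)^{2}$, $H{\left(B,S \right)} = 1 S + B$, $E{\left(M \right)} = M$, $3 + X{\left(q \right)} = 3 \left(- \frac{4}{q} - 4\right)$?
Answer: $\frac{1}{6967} \approx 0.00014353$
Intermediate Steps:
$X{\left(q \right)} = -15 - \frac{12}{q}$ ($X{\left(q \right)} = -3 + 3 \left(- \frac{4}{q} - 4\right) = -3 + 3 \left(-4 - \frac{4}{q}\right) = -3 - \left(12 + \frac{12}{q}\right) = -15 - \frac{12}{q}$)
$H{\left(B,S \right)} = B + S$ ($H{\left(B,S \right)} = S + B = B + S$)
$x = 7056$ ($x = \left(\left(11 - \left(15 + \frac{12}{1}\right)\right) - 68\right)^{2} = \left(\left(11 - 27\right) - 68\right)^{2} = \left(-16 - 68\right)^{2} = \left(-84\right)^{2} = 7056$)
$\frac{1}{E{\left(l \right)} + x} = \frac{1}{-89 + 7056} = \frac{1}{6967}$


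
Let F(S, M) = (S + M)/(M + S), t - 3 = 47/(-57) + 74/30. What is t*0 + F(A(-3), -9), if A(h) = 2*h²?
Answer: 1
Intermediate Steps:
t = 441/95 (t = 3 + (47/(-57) + 74/30) = 3 + (47*(-1/57) + 74*(1/30)) = 3 + (-47/57 + 37/15) = 3 + 156/95 = 441/95 ≈ 4.6421)
F(S, M) = 1 (F(S, M) = (M + S)/(M + S) = 1)
t*0 + F(A(-3), -9) = (441/95)*0 + 1 = 0 + 1 = 1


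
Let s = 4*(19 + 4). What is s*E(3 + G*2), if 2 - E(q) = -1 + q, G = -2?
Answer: 368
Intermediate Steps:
E(q) = 3 - q (E(q) = 2 - (-1 + q) = 2 + (1 - q) = 3 - q)
s = 92 (s = 4*23 = 92)
s*E(3 + G*2) = 92*(3 - (3 - 2*2)) = 92*(3 - (3 - 4)) = 92*(3 - 1*(-1)) = 92*(3 + 1) = 92*4 = 368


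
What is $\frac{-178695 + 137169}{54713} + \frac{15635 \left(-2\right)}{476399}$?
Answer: $- \frac{21493820384}{26065218487} \approx -0.82462$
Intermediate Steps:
$\frac{-178695 + 137169}{54713} + \frac{15635 \left(-2\right)}{476399} = \left(-41526\right) \frac{1}{54713} - \frac{31270}{476399} = - \frac{41526}{54713} - \frac{31270}{476399} = - \frac{21493820384}{26065218487}$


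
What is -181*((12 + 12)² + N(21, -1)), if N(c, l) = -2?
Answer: -103894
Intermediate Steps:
-181*((12 + 12)² + N(21, -1)) = -181*((12 + 12)² - 2) = -181*(24² - 2) = -181*(576 - 2) = -181*574 = -103894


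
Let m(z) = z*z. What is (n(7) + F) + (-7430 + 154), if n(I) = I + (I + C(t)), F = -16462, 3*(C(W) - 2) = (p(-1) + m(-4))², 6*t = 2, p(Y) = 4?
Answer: -70766/3 ≈ -23589.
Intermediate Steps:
m(z) = z²
t = ⅓ (t = (⅙)*2 = ⅓ ≈ 0.33333)
C(W) = 406/3 (C(W) = 2 + (4 + (-4)²)²/3 = 2 + (4 + 16)²/3 = 2 + (⅓)*20² = 2 + (⅓)*400 = 2 + 400/3 = 406/3)
n(I) = 406/3 + 2*I (n(I) = I + (I + 406/3) = I + (406/3 + I) = 406/3 + 2*I)
(n(7) + F) + (-7430 + 154) = ((406/3 + 2*7) - 16462) + (-7430 + 154) = ((406/3 + 14) - 16462) - 7276 = (448/3 - 16462) - 7276 = -48938/3 - 7276 = -70766/3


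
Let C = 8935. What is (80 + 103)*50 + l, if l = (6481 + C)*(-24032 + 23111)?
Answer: -14188986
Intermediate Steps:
l = -14198136 (l = (6481 + 8935)*(-24032 + 23111) = 15416*(-921) = -14198136)
(80 + 103)*50 + l = (80 + 103)*50 - 14198136 = 183*50 - 14198136 = 9150 - 14198136 = -14188986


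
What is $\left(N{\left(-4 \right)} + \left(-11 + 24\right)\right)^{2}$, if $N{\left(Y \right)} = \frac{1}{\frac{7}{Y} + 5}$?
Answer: $\frac{29929}{169} \approx 177.09$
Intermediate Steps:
$N{\left(Y \right)} = \frac{1}{5 + \frac{7}{Y}}$
$\left(N{\left(-4 \right)} + \left(-11 + 24\right)\right)^{2} = \left(- \frac{4}{7 + 5 \left(-4\right)} + \left(-11 + 24\right)\right)^{2} = \left(- \frac{4}{7 - 20} + 13\right)^{2} = \left(- \frac{4}{-13} + 13\right)^{2} = \left(\left(-4\right) \left(- \frac{1}{13}\right) + 13\right)^{2} = \left(\frac{4}{13} + 13\right)^{2} = \left(\frac{173}{13}\right)^{2} = \frac{29929}{169}$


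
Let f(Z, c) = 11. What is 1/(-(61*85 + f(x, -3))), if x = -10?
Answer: -1/5196 ≈ -0.00019246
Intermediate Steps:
1/(-(61*85 + f(x, -3))) = 1/(-(61*85 + 11)) = 1/(-(5185 + 11)) = 1/(-1*5196) = 1/(-5196) = -1/5196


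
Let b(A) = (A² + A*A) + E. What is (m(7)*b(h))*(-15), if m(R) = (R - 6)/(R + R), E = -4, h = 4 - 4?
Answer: 30/7 ≈ 4.2857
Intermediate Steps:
h = 0
m(R) = (-6 + R)/(2*R) (m(R) = (-6 + R)/((2*R)) = (-6 + R)*(1/(2*R)) = (-6 + R)/(2*R))
b(A) = -4 + 2*A² (b(A) = (A² + A*A) - 4 = (A² + A²) - 4 = 2*A² - 4 = -4 + 2*A²)
(m(7)*b(h))*(-15) = (((½)*(-6 + 7)/7)*(-4 + 2*0²))*(-15) = (((½)*(⅐)*1)*(-4 + 2*0))*(-15) = ((-4 + 0)/14)*(-15) = ((1/14)*(-4))*(-15) = -2/7*(-15) = 30/7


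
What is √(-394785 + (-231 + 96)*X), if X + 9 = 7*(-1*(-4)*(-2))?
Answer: 3*I*√42890 ≈ 621.3*I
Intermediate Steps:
X = -65 (X = -9 + 7*(-1*(-4)*(-2)) = -9 + 7*(4*(-2)) = -9 + 7*(-8) = -9 - 56 = -65)
√(-394785 + (-231 + 96)*X) = √(-394785 + (-231 + 96)*(-65)) = √(-394785 - 135*(-65)) = √(-394785 + 8775) = √(-386010) = 3*I*√42890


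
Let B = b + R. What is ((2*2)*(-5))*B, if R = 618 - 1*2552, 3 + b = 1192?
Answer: 14900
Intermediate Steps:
b = 1189 (b = -3 + 1192 = 1189)
R = -1934 (R = 618 - 2552 = -1934)
B = -745 (B = 1189 - 1934 = -745)
((2*2)*(-5))*B = ((2*2)*(-5))*(-745) = (4*(-5))*(-745) = -20*(-745) = 14900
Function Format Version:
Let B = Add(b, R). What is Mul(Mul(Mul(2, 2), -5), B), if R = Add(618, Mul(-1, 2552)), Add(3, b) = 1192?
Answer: 14900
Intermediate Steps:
b = 1189 (b = Add(-3, 1192) = 1189)
R = -1934 (R = Add(618, -2552) = -1934)
B = -745 (B = Add(1189, -1934) = -745)
Mul(Mul(Mul(2, 2), -5), B) = Mul(Mul(Mul(2, 2), -5), -745) = Mul(Mul(4, -5), -745) = Mul(-20, -745) = 14900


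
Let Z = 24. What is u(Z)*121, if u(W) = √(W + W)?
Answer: 484*√3 ≈ 838.31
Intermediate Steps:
u(W) = √2*√W (u(W) = √(2*W) = √2*√W)
u(Z)*121 = (√2*√24)*121 = (√2*(2*√6))*121 = (4*√3)*121 = 484*√3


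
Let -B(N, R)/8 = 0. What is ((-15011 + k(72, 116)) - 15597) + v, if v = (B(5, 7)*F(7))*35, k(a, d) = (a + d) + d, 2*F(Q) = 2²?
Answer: -30304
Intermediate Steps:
F(Q) = 2 (F(Q) = (½)*2² = (½)*4 = 2)
B(N, R) = 0 (B(N, R) = -8*0 = 0)
k(a, d) = a + 2*d
v = 0 (v = (0*2)*35 = 0*35 = 0)
((-15011 + k(72, 116)) - 15597) + v = ((-15011 + (72 + 2*116)) - 15597) + 0 = ((-15011 + (72 + 232)) - 15597) + 0 = ((-15011 + 304) - 15597) + 0 = (-14707 - 15597) + 0 = -30304 + 0 = -30304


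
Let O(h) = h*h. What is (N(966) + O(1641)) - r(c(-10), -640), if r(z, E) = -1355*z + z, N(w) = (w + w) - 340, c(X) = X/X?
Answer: 2695827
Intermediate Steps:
c(X) = 1
N(w) = -340 + 2*w (N(w) = 2*w - 340 = -340 + 2*w)
O(h) = h²
r(z, E) = -1354*z
(N(966) + O(1641)) - r(c(-10), -640) = ((-340 + 2*966) + 1641²) - (-1354) = ((-340 + 1932) + 2692881) - 1*(-1354) = (1592 + 2692881) + 1354 = 2694473 + 1354 = 2695827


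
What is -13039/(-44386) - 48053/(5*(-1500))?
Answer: 1115336479/166447500 ≈ 6.7008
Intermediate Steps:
-13039/(-44386) - 48053/(5*(-1500)) = -13039*(-1/44386) - 48053/(-7500) = 13039/44386 - 48053*(-1/7500) = 13039/44386 + 48053/7500 = 1115336479/166447500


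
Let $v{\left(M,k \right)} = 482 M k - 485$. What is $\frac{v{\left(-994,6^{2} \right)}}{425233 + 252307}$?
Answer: $- \frac{17248373}{677540} \approx -25.457$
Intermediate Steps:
$v{\left(M,k \right)} = -485 + 482 M k$ ($v{\left(M,k \right)} = 482 M k - 485 = -485 + 482 M k$)
$\frac{v{\left(-994,6^{2} \right)}}{425233 + 252307} = \frac{-485 + 482 \left(-994\right) 6^{2}}{425233 + 252307} = \frac{-485 + 482 \left(-994\right) 36}{677540} = \left(-485 - 17247888\right) \frac{1}{677540} = \left(-17248373\right) \frac{1}{677540} = - \frac{17248373}{677540}$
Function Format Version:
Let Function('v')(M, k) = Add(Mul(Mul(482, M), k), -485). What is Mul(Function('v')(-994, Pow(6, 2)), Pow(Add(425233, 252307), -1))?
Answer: Rational(-17248373, 677540) ≈ -25.457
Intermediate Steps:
Function('v')(M, k) = Add(-485, Mul(482, M, k)) (Function('v')(M, k) = Add(Mul(482, M, k), -485) = Add(-485, Mul(482, M, k)))
Mul(Function('v')(-994, Pow(6, 2)), Pow(Add(425233, 252307), -1)) = Mul(Add(-485, Mul(482, -994, Pow(6, 2))), Pow(Add(425233, 252307), -1)) = Mul(Add(-485, Mul(482, -994, 36)), Pow(677540, -1)) = Mul(Add(-485, -17247888), Rational(1, 677540)) = Mul(-17248373, Rational(1, 677540)) = Rational(-17248373, 677540)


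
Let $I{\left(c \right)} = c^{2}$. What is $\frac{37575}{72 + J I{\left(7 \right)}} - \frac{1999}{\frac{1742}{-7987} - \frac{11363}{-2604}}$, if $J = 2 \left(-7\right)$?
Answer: $- \frac{4109582346729}{7562735626} \approx -543.4$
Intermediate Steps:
$J = -14$
$\frac{37575}{72 + J I{\left(7 \right)}} - \frac{1999}{\frac{1742}{-7987} - \frac{11363}{-2604}} = \frac{37575}{72 - 14 \cdot 7^{2}} - \frac{1999}{\frac{1742}{-7987} - \frac{11363}{-2604}} = \frac{37575}{72 - 686} - \frac{1999}{1742 \left(- \frac{1}{7987}\right) - - \frac{11363}{2604}} = \frac{37575}{72 - 686} - \frac{1999}{- \frac{1742}{7987} + \frac{11363}{2604}} = \frac{37575}{-614} - \frac{1999}{\frac{12317159}{2971164}} = 37575 \left(- \frac{1}{614}\right) - \frac{5939356836}{12317159} = - \frac{37575}{614} - \frac{5939356836}{12317159} = - \frac{4109582346729}{7562735626}$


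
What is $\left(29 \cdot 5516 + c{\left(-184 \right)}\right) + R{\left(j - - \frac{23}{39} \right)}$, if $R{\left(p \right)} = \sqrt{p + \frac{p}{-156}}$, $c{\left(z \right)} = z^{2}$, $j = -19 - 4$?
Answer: $193820 + \frac{i \sqrt{135470}}{78} \approx 1.9382 \cdot 10^{5} + 4.7188 i$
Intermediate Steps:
$j = -23$ ($j = -19 - 4 = -23$)
$R{\left(p \right)} = \frac{\sqrt{6045} \sqrt{p}}{78}$ ($R{\left(p \right)} = \sqrt{p + p \left(- \frac{1}{156}\right)} = \sqrt{p - \frac{p}{156}} = \sqrt{\frac{155 p}{156}} = \frac{\sqrt{6045} \sqrt{p}}{78}$)
$\left(29 \cdot 5516 + c{\left(-184 \right)}\right) + R{\left(j - - \frac{23}{39} \right)} = \left(29 \cdot 5516 + \left(-184\right)^{2}\right) + \frac{\sqrt{6045} \sqrt{-23 - - \frac{23}{39}}}{78} = \left(159964 + 33856\right) + \frac{\sqrt{6045} \sqrt{-23 - \left(-23\right) \frac{1}{39}}}{78} = 193820 + \frac{\sqrt{6045} \sqrt{-23 - - \frac{23}{39}}}{78} = 193820 + \frac{\sqrt{6045} \sqrt{-23 + \frac{23}{39}}}{78} = 193820 + \frac{\sqrt{6045} \sqrt{- \frac{874}{39}}}{78} = 193820 + \frac{\sqrt{6045} \frac{i \sqrt{34086}}{39}}{78} = 193820 + \frac{i \sqrt{135470}}{78}$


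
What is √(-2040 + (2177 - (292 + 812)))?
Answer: I*√967 ≈ 31.097*I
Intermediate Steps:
√(-2040 + (2177 - (292 + 812))) = √(-2040 + (2177 - 1*1104)) = √(-2040 + (2177 - 1104)) = √(-2040 + 1073) = √(-967) = I*√967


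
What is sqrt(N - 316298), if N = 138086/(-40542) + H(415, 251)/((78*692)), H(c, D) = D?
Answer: I*sqrt(10518416334680076980430)/182357916 ≈ 562.41*I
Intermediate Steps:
N = -1240525649/364715832 (N = 138086/(-40542) + 251/((78*692)) = 138086*(-1/40542) + 251/53976 = -69043/20271 + 251*(1/53976) = -69043/20271 + 251/53976 = -1240525649/364715832 ≈ -3.4013)
sqrt(N - 316298) = sqrt(-1240525649/364715832 - 316298) = sqrt(-115360128755585/364715832) = I*sqrt(10518416334680076980430)/182357916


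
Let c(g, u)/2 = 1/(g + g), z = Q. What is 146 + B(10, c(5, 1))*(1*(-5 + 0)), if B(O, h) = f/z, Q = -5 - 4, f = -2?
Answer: 1304/9 ≈ 144.89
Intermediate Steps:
Q = -9
z = -9
c(g, u) = 1/g (c(g, u) = 2/(g + g) = 2/((2*g)) = 2*(1/(2*g)) = 1/g)
B(O, h) = 2/9 (B(O, h) = -2/(-9) = -2*(-⅑) = 2/9)
146 + B(10, c(5, 1))*(1*(-5 + 0)) = 146 + 2*(1*(-5 + 0))/9 = 146 + 2*(1*(-5))/9 = 146 + (2/9)*(-5) = 146 - 10/9 = 1304/9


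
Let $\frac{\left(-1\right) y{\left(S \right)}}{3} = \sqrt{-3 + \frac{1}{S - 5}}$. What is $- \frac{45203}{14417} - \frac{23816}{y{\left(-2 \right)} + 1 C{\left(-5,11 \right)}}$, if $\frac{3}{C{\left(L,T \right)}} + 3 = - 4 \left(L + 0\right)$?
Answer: $- \frac{41722428653}{275292615} - \frac{6882824 i \sqrt{154}}{19095} \approx -151.56 - 4473.1 i$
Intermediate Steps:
$C{\left(L,T \right)} = \frac{3}{-3 - 4 L}$ ($C{\left(L,T \right)} = \frac{3}{-3 - 4 \left(L + 0\right)} = \frac{3}{-3 - 4 L}$)
$y{\left(S \right)} = - 3 \sqrt{-3 + \frac{1}{-5 + S}}$ ($y{\left(S \right)} = - 3 \sqrt{-3 + \frac{1}{S - 5}} = - 3 \sqrt{-3 + \frac{1}{-5 + S}}$)
$- \frac{45203}{14417} - \frac{23816}{y{\left(-2 \right)} + 1 C{\left(-5,11 \right)}} = - \frac{45203}{14417} - \frac{23816}{- 3 \sqrt{- \frac{-16 + 3 \left(-2\right)}{-5 - 2}} + 1 \left(- \frac{3}{3 + 4 \left(-5\right)}\right)} = \left(-45203\right) \frac{1}{14417} - \frac{23816}{- 3 \sqrt{- \frac{-16 - 6}{-7}} + 1 \left(- \frac{3}{3 - 20}\right)} = - \frac{45203}{14417} - \frac{23816}{- 3 \sqrt{\left(-1\right) \left(- \frac{1}{7}\right) \left(-22\right)} + 1 \left(- \frac{3}{-17}\right)} = - \frac{45203}{14417} - \frac{23816}{- 3 \sqrt{- \frac{22}{7}} + 1 \left(\left(-3\right) \left(- \frac{1}{17}\right)\right)} = - \frac{45203}{14417} - \frac{23816}{- 3 \frac{i \sqrt{154}}{7} + 1 \cdot \frac{3}{17}} = - \frac{45203}{14417} - \frac{23816}{- \frac{3 i \sqrt{154}}{7} + \frac{3}{17}} = - \frac{45203}{14417} - \frac{23816}{\frac{3}{17} - \frac{3 i \sqrt{154}}{7}}$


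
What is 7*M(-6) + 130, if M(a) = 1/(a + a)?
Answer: 1553/12 ≈ 129.42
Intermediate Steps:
M(a) = 1/(2*a)
7*M(-6) + 130 = 7*((½)/(-6)) + 130 = 7*((½)*(-⅙)) + 130 = 7*(-1/12) + 130 = -7/12 + 130 = 1553/12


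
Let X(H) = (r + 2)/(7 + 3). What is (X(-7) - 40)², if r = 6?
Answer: 38416/25 ≈ 1536.6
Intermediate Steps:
X(H) = ⅘ (X(H) = (6 + 2)/(7 + 3) = 8/10 = 8*(⅒) = ⅘)
(X(-7) - 40)² = (⅘ - 40)² = (-196/5)² = 38416/25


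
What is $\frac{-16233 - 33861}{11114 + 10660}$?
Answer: $- \frac{8349}{3629} \approx -2.3006$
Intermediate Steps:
$\frac{-16233 - 33861}{11114 + 10660} = - \frac{50094}{21774} = \left(-50094\right) \frac{1}{21774} = - \frac{8349}{3629}$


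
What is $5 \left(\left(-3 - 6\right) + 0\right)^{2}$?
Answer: $405$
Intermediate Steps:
$5 \left(\left(-3 - 6\right) + 0\right)^{2} = 5 \left(-9 + 0\right)^{2} = 5 \left(-9\right)^{2} = 5 \cdot 81 = 405$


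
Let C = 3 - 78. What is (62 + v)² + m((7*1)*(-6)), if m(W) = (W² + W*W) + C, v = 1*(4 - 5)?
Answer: 7174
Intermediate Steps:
C = -75
v = -1 (v = 1*(-1) = -1)
m(W) = -75 + 2*W² (m(W) = (W² + W*W) - 75 = (W² + W²) - 75 = 2*W² - 75 = -75 + 2*W²)
(62 + v)² + m((7*1)*(-6)) = (62 - 1)² + (-75 + 2*((7*1)*(-6))²) = 61² + (-75 + 2*(7*(-6))²) = 3721 + (-75 + 2*(-42)²) = 3721 + (-75 + 2*1764) = 3721 + (-75 + 3528) = 3721 + 3453 = 7174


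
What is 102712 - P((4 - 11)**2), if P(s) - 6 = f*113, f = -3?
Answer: 103045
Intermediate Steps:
P(s) = -333 (P(s) = 6 - 3*113 = 6 - 339 = -333)
102712 - P((4 - 11)**2) = 102712 - 1*(-333) = 102712 + 333 = 103045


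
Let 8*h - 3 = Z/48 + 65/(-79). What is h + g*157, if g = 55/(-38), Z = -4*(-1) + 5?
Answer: -43601769/192128 ≈ -226.94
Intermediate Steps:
Z = 9 (Z = 4 + 5 = 9)
g = -55/38 (g = 55*(-1/38) = -55/38 ≈ -1.4474)
h = 2989/10112 (h = 3/8 + (9/48 + 65/(-79))/8 = 3/8 + (9*(1/48) + 65*(-1/79))/8 = 3/8 + (3/16 - 65/79)/8 = 3/8 + (⅛)*(-803/1264) = 3/8 - 803/10112 = 2989/10112 ≈ 0.29559)
h + g*157 = 2989/10112 - 55/38*157 = 2989/10112 - 8635/38 = -43601769/192128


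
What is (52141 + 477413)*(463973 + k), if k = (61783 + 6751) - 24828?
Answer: 268843445166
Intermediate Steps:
k = 43706 (k = 68534 - 24828 = 43706)
(52141 + 477413)*(463973 + k) = (52141 + 477413)*(463973 + 43706) = 529554*507679 = 268843445166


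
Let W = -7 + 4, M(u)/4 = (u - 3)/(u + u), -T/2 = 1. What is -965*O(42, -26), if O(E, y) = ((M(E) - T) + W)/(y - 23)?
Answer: 5790/343 ≈ 16.880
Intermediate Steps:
T = -2 (T = -2*1 = -2)
M(u) = 2*(-3 + u)/u (M(u) = 4*((u - 3)/(u + u)) = 4*((-3 + u)/((2*u))) = 4*((-3 + u)*(1/(2*u))) = 4*((-3 + u)/(2*u)) = 2*(-3 + u)/u)
W = -3
O(E, y) = (1 - 6/E)/(-23 + y) (O(E, y) = (((2 - 6/E) - 1*(-2)) - 3)/(y - 23) = (((2 - 6/E) + 2) - 3)/(-23 + y) = ((4 - 6/E) - 3)/(-23 + y) = (1 - 6/E)/(-23 + y))
-965*O(42, -26) = -965*(-6 + 42)/(42*(-23 - 26)) = -965*36/(42*(-49)) = -965*(-1)*36/(42*49) = -965*(-6/343) = 5790/343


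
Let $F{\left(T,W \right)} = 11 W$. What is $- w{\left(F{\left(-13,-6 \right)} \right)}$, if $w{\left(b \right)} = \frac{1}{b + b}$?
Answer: $\frac{1}{132} \approx 0.0075758$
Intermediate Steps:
$w{\left(b \right)} = \frac{1}{2 b}$
$- w{\left(F{\left(-13,-6 \right)} \right)} = - \frac{1}{2 \cdot 11 \left(-6\right)} = - \frac{1}{2 \left(-66\right)} = - \frac{-1}{2 \cdot 66} = \left(-1\right) \left(- \frac{1}{132}\right) = \frac{1}{132}$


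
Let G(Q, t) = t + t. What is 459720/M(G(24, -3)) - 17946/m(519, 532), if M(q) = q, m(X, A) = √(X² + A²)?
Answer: -76620 - 17946*√552385/552385 ≈ -76644.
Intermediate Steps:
G(Q, t) = 2*t
m(X, A) = √(A² + X²)
459720/M(G(24, -3)) - 17946/m(519, 532) = 459720/((2*(-3))) - 17946/√(532² + 519²) = 459720/(-6) - 17946/√(283024 + 269361) = 459720*(-⅙) - 17946*√552385/552385 = -76620 - 17946*√552385/552385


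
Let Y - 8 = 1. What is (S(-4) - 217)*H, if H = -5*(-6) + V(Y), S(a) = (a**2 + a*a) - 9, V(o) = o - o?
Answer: -5820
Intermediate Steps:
Y = 9 (Y = 8 + 1 = 9)
V(o) = 0
S(a) = -9 + 2*a**2 (S(a) = (a**2 + a**2) - 9 = 2*a**2 - 9 = -9 + 2*a**2)
H = 30 (H = -5*(-6) + 0 = 30 + 0 = 30)
(S(-4) - 217)*H = ((-9 + 2*(-4)**2) - 217)*30 = ((-9 + 2*16) - 217)*30 = ((-9 + 32) - 217)*30 = (23 - 217)*30 = -194*30 = -5820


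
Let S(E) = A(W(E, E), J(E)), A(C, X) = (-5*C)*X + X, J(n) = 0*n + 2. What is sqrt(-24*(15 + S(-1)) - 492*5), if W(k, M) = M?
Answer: 2*I*sqrt(777) ≈ 55.749*I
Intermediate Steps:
J(n) = 2 (J(n) = 0 + 2 = 2)
A(C, X) = X - 5*C*X (A(C, X) = -5*C*X + X = X - 5*C*X)
S(E) = 2 - 10*E (S(E) = 2*(1 - 5*E) = 2 - 10*E)
sqrt(-24*(15 + S(-1)) - 492*5) = sqrt(-24*(15 + (2 - 10*(-1))) - 492*5) = sqrt(-24*(15 + (2 + 10)) - 2460) = sqrt(-24*(15 + 12) - 2460) = sqrt(-24*27 - 2460) = sqrt(-648 - 2460) = sqrt(-3108) = 2*I*sqrt(777)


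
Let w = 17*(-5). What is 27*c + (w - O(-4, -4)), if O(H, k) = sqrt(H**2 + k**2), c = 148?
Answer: 3911 - 4*sqrt(2) ≈ 3905.3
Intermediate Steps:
w = -85
27*c + (w - O(-4, -4)) = 27*148 + (-85 - sqrt((-4)**2 + (-4)**2)) = 3996 + (-85 - sqrt(16 + 16)) = 3996 + (-85 - sqrt(32)) = 3996 + (-85 - 4*sqrt(2)) = 3911 - 4*sqrt(2)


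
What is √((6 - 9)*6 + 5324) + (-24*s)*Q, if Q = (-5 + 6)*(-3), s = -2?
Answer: -144 + √5306 ≈ -71.158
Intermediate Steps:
Q = -3 (Q = 1*(-3) = -3)
√((6 - 9)*6 + 5324) + (-24*s)*Q = √((6 - 9)*6 + 5324) - 24*(-2)*(-3) = √(-3*6 + 5324) + 48*(-3) = √(-18 + 5324) - 144 = √5306 - 144 = -144 + √5306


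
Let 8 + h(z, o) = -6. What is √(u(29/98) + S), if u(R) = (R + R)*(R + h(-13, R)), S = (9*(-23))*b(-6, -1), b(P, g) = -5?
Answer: √9862246/98 ≈ 32.045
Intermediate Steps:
h(z, o) = -14 (h(z, o) = -8 - 6 = -14)
S = 1035 (S = (9*(-23))*(-5) = -207*(-5) = 1035)
u(R) = 2*R*(-14 + R) (u(R) = (R + R)*(R - 14) = (2*R)*(-14 + R) = 2*R*(-14 + R))
√(u(29/98) + S) = √(2*(29/98)*(-14 + 29/98) + 1035) = √(2*(29/98)*(-1343/98) + 1035) = √(-38947/4802 + 1035) = √(4931123/4802) = √9862246/98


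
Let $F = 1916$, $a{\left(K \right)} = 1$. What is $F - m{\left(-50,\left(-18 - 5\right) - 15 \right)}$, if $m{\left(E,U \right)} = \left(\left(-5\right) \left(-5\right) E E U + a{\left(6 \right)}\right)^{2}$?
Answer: $-5640620248085$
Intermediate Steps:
$m{\left(E,U \right)} = \left(1 + 25 U E^{2}\right)^{2}$ ($m{\left(E,U \right)} = \left(\left(-5\right) \left(-5\right) E E U + 1\right)^{2} = \left(25 E E U + 1\right)^{2} = \left(25 E^{2} U + 1\right)^{2} = \left(25 U E^{2} + 1\right)^{2} = \left(1 + 25 U E^{2}\right)^{2}$)
$F - m{\left(-50,\left(-18 - 5\right) - 15 \right)} = 1916 - \left(1 + 25 \left(\left(-18 - 5\right) - 15\right) \left(-50\right)^{2}\right)^{2} = 1916 - \left(1 + 25 \left(-23 - 15\right) 2500\right)^{2} = 1916 - \left(1 + 25 \left(-38\right) 2500\right)^{2} = 1916 - \left(1 - 2375000\right)^{2} = 1916 - \left(-2374999\right)^{2} = 1916 - 5640620250001 = -5640620248085$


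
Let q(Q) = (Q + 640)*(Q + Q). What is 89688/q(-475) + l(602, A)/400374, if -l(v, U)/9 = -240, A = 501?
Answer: -329353364/581098375 ≈ -0.56678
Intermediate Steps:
l(v, U) = 2160 (l(v, U) = -9*(-240) = 2160)
q(Q) = 2*Q*(640 + Q) (q(Q) = (640 + Q)*(2*Q) = 2*Q*(640 + Q))
89688/q(-475) + l(602, A)/400374 = 89688/((2*(-475)*(640 - 475))) + 2160/400374 = 89688/((2*(-475)*165)) + 2160*(1/400374) = 89688/(-156750) + 120/22243 = 89688*(-1/156750) + 120/22243 = -14948/26125 + 120/22243 = -329353364/581098375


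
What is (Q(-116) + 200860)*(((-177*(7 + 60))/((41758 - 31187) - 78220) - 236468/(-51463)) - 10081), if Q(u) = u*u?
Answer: -7518118011810267368/3481420487 ≈ -2.1595e+9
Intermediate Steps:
Q(u) = u²
(Q(-116) + 200860)*(((-177*(7 + 60))/((41758 - 31187) - 78220) - 236468/(-51463)) - 10081) = ((-116)² + 200860)*(((-177*(7 + 60))/((41758 - 31187) - 78220) - 236468/(-51463)) - 10081) = (13456 + 200860)*(((-177*67)/(10571 - 78220) - 236468*(-1/51463)) - 10081) = 214316*((-11859/(-67649) + 236468/51463) - 10081) = 214316*((-11859*(-1/67649) + 236468/51463) - 10081) = 214316*((11859/67649 + 236468/51463) - 10081) = 214316*(16607123449/3481420487 - 10081) = 214316*(-35079592805998/3481420487) = -7518118011810267368/3481420487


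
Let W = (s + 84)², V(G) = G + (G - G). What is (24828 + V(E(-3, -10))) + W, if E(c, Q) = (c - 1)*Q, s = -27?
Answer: 28117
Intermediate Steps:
E(c, Q) = Q*(-1 + c) (E(c, Q) = (-1 + c)*Q = Q*(-1 + c))
V(G) = G (V(G) = G + 0 = G)
W = 3249 (W = (-27 + 84)² = 57² = 3249)
(24828 + V(E(-3, -10))) + W = (24828 - 10*(-1 - 3)) + 3249 = (24828 - 10*(-4)) + 3249 = (24828 + 40) + 3249 = 24868 + 3249 = 28117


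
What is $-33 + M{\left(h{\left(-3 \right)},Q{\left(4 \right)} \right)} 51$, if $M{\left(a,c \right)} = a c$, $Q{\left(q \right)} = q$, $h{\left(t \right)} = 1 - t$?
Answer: $783$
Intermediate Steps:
$-33 + M{\left(h{\left(-3 \right)},Q{\left(4 \right)} \right)} 51 = -33 + \left(1 - -3\right) 4 \cdot 51 = -33 + \left(1 + 3\right) 4 \cdot 51 = -33 + 4 \cdot 4 \cdot 51 = -33 + 16 \cdot 51 = -33 + 816 = 783$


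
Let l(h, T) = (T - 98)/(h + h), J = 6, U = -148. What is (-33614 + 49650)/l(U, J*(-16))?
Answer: 2373328/97 ≈ 24467.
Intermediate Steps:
l(h, T) = (-98 + T)/(2*h) (l(h, T) = (-98 + T)/((2*h)) = (-98 + T)*(1/(2*h)) = (-98 + T)/(2*h))
(-33614 + 49650)/l(U, J*(-16)) = (-33614 + 49650)/(((½)*(-98 + 6*(-16))/(-148))) = 16036/(((½)*(-1/148)*(-98 - 96))) = 16036/(((½)*(-1/148)*(-194))) = 16036/(97/148) = 16036*(148/97) = 2373328/97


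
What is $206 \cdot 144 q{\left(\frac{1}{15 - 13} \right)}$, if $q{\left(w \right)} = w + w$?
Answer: $29664$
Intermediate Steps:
$q{\left(w \right)} = 2 w$
$206 \cdot 144 q{\left(\frac{1}{15 - 13} \right)} = 206 \cdot 144 \frac{2}{15 - 13} = 29664 \cdot \frac{2}{2} = 29664 \cdot 2 \cdot \frac{1}{2} = 29664 \cdot 1 = 29664$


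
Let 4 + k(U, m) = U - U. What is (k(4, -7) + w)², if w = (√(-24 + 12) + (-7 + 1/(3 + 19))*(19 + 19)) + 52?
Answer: 5658189/121 - 9516*I*√3/11 ≈ 46762.0 - 1498.4*I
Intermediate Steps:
k(U, m) = -4 (k(U, m) = -4 + (U - U) = -4 + 0 = -4)
w = -2335/11 + 2*I*√3 (w = (√(-12) + (-7 + 1/22)*38) + 52 = (2*I*√3 + (-7 + 1/22)*38) + 52 = (2*I*√3 - 153/22*38) + 52 = (2*I*√3 - 2907/11) + 52 = (-2907/11 + 2*I*√3) + 52 = -2335/11 + 2*I*√3 ≈ -212.27 + 3.4641*I)
(k(4, -7) + w)² = (-4 + (-2335/11 + 2*I*√3))² = (-2379/11 + 2*I*√3)²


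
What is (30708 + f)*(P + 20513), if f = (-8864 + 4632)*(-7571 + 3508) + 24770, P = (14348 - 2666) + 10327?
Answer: 733508497068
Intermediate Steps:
P = 22009 (P = 11682 + 10327 = 22009)
f = 17219386 (f = -4232*(-4063) + 24770 = 17194616 + 24770 = 17219386)
(30708 + f)*(P + 20513) = (30708 + 17219386)*(22009 + 20513) = 17250094*42522 = 733508497068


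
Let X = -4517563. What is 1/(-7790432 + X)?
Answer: -1/12307995 ≈ -8.1248e-8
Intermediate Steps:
1/(-7790432 + X) = 1/(-7790432 - 4517563) = 1/(-12307995) = -1/12307995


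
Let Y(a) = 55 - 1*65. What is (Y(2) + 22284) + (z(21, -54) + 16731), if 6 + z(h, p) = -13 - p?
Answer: 39040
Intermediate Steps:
z(h, p) = -19 - p (z(h, p) = -6 + (-13 - p) = -19 - p)
Y(a) = -10 (Y(a) = 55 - 65 = -10)
(Y(2) + 22284) + (z(21, -54) + 16731) = (-10 + 22284) + ((-19 - 1*(-54)) + 16731) = 22274 + ((-19 + 54) + 16731) = 22274 + (35 + 16731) = 22274 + 16766 = 39040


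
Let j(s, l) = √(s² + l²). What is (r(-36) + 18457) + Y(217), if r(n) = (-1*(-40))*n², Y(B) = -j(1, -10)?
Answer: 70297 - √101 ≈ 70287.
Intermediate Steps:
j(s, l) = √(l² + s²)
Y(B) = -√101 (Y(B) = -√((-10)² + 1²) = -√(100 + 1) = -√101)
r(n) = 40*n²
(r(-36) + 18457) + Y(217) = (40*(-36)² + 18457) - √101 = (40*1296 + 18457) - √101 = (51840 + 18457) - √101 = 70297 - √101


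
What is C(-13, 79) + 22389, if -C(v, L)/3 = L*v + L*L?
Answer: 6747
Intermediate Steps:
C(v, L) = -3*L**2 - 3*L*v (C(v, L) = -3*(L*v + L*L) = -3*(L*v + L**2) = -3*(L**2 + L*v) = -3*L**2 - 3*L*v)
C(-13, 79) + 22389 = -3*79*(79 - 13) + 22389 = -3*79*66 + 22389 = -15642 + 22389 = 6747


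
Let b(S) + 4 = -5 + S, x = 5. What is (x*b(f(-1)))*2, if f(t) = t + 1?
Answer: -90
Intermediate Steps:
f(t) = 1 + t
b(S) = -9 + S (b(S) = -4 + (-5 + S) = -9 + S)
(x*b(f(-1)))*2 = (5*(-9 + (1 - 1)))*2 = (5*(-9 + 0))*2 = (5*(-9))*2 = -45*2 = -90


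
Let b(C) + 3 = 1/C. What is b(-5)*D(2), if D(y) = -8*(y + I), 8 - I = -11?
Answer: 2688/5 ≈ 537.60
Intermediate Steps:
I = 19 (I = 8 - 1*(-11) = 8 + 11 = 19)
D(y) = -152 - 8*y (D(y) = -8*(y + 19) = -8*(19 + y) = -152 - 8*y)
b(C) = -3 + 1/C
b(-5)*D(2) = (-3 + 1/(-5))*(-152 - 8*2) = (-3 - ⅕)*(-152 - 16) = -16/5*(-168) = 2688/5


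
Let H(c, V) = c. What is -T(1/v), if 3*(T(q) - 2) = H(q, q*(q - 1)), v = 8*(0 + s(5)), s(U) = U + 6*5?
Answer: -1681/840 ≈ -2.0012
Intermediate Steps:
s(U) = 30 + U (s(U) = U + 30 = 30 + U)
v = 280 (v = 8*(0 + (30 + 5)) = 8*(0 + 35) = 8*35 = 280)
T(q) = 2 + q/3
-T(1/v) = -(2 + (1/3)/280) = -(2 + (1/3)*(1/280)) = -(2 + 1/840) = -1*1681/840 = -1681/840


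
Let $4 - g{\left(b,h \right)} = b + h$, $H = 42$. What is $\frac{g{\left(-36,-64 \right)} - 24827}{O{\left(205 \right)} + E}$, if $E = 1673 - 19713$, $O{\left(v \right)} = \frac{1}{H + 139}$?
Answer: $\frac{1491621}{1088413} \approx 1.3705$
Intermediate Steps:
$g{\left(b,h \right)} = 4 - b - h$ ($g{\left(b,h \right)} = 4 - \left(b + h\right) = 4 - b - h$)
$O{\left(v \right)} = \frac{1}{181}$ ($O{\left(v \right)} = \frac{1}{42 + 139} = \frac{1}{181}$)
$E = -18040$
$\frac{g{\left(-36,-64 \right)} - 24827}{O{\left(205 \right)} + E} = \frac{\left(4 - -36 - -64\right) - 24827}{\frac{1}{181} - 18040} = \frac{\left(4 + 36 + 64\right) - 24827}{- \frac{3265239}{181}} = \left(104 - 24827\right) \left(- \frac{181}{3265239}\right) = \left(-24723\right) \left(- \frac{181}{3265239}\right) = \frac{1491621}{1088413}$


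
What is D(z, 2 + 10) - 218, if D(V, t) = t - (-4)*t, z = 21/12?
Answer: -158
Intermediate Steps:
z = 7/4 (z = 21*(1/12) = 7/4 ≈ 1.7500)
D(V, t) = 5*t (D(V, t) = t + 4*t = 5*t)
D(z, 2 + 10) - 218 = 5*(2 + 10) - 218 = 5*12 - 218 = 60 - 218 = -158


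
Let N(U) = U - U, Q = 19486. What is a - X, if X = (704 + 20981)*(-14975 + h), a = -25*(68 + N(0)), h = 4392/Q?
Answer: 3163808217765/9743 ≈ 3.2473e+8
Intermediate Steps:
h = 2196/9743 (h = 4392/19486 = 4392*(1/19486) = 2196/9743 ≈ 0.22539)
N(U) = 0
a = -1700 (a = -25*(68 + 0) = -25*68 = -1700)
X = -3163824780865/9743 (X = (704 + 20981)*(-14975 + 2196/9743) = 21685*(-145899229/9743) = -3163824780865/9743 ≈ -3.2473e+8)
a - X = -1700 - 1*(-3163824780865/9743) = -1700 + 3163824780865/9743 = 3163808217765/9743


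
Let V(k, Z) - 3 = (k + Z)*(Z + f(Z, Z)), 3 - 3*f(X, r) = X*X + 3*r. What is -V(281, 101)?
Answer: 3895627/3 ≈ 1.2985e+6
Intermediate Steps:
f(X, r) = 1 - r - X**2/3 (f(X, r) = 1 - (X*X + 3*r)/3 = 1 - (X**2 + 3*r)/3 = 1 + (-r - X**2/3) = 1 - r - X**2/3)
V(k, Z) = 3 + (1 - Z**2/3)*(Z + k) (V(k, Z) = 3 + (k + Z)*(Z + (1 - Z - Z**2/3)) = 3 + (Z + k)*(1 - Z**2/3) = 3 + (1 - Z**2/3)*(Z + k))
-V(281, 101) = -(3 + 101 + 281 - 1/3*101**3 - 1/3*281*101**2) = -(3 + 101 + 281 - 1/3*1030301 - 1/3*281*10201) = -(3 + 101 + 281 - 1030301/3 - 2866481/3) = -1*(-3895627/3) = 3895627/3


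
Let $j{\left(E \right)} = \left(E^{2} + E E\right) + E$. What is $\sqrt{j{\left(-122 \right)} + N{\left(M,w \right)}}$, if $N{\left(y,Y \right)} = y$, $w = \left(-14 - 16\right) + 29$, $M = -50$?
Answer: $14 \sqrt{151} \approx 172.03$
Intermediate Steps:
$j{\left(E \right)} = E + 2 E^{2}$ ($j{\left(E \right)} = \left(E^{2} + E^{2}\right) + E = 2 E^{2} + E = E + 2 E^{2}$)
$w = -1$ ($w = -30 + 29 = -1$)
$\sqrt{j{\left(-122 \right)} + N{\left(M,w \right)}} = \sqrt{- 122 \left(1 + 2 \left(-122\right)\right) - 50} = \sqrt{- 122 \left(1 - 244\right) - 50} = \sqrt{\left(-122\right) \left(-243\right) - 50} = \sqrt{29646 - 50} = \sqrt{29596} = 14 \sqrt{151}$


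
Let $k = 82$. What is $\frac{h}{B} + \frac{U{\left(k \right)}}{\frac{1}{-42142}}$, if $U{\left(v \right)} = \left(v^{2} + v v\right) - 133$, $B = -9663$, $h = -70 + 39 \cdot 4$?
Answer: $- \frac{5422109614076}{9663} \approx -5.6112 \cdot 10^{8}$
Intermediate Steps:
$h = 86$ ($h = -70 + 156 = 86$)
$U{\left(v \right)} = -133 + 2 v^{2}$ ($U{\left(v \right)} = \left(v^{2} + v^{2}\right) - 133 = 2 v^{2} - 133 = -133 + 2 v^{2}$)
$\frac{h}{B} + \frac{U{\left(k \right)}}{\frac{1}{-42142}} = \frac{86}{-9663} + \frac{-133 + 2 \cdot 82^{2}}{\frac{1}{-42142}} = 86 \left(- \frac{1}{9663}\right) + \frac{-133 + 2 \cdot 6724}{- \frac{1}{42142}} = - \frac{86}{9663} + \left(-133 + 13448\right) \left(-42142\right) = - \frac{86}{9663} + 13315 \left(-42142\right) = - \frac{86}{9663} - 561120730 = - \frac{5422109614076}{9663}$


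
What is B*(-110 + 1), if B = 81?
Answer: -8829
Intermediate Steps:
B*(-110 + 1) = 81*(-110 + 1) = 81*(-109) = -8829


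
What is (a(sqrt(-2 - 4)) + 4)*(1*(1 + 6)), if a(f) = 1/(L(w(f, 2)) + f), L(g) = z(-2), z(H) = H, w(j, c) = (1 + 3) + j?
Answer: 133/5 - 7*I*sqrt(6)/10 ≈ 26.6 - 1.7146*I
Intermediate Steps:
w(j, c) = 4 + j
L(g) = -2
a(f) = 1/(-2 + f)
(a(sqrt(-2 - 4)) + 4)*(1*(1 + 6)) = (1/(-2 + sqrt(-2 - 4)) + 4)*(1*(1 + 6)) = (1/(-2 + sqrt(-6)) + 4)*(1*7) = (1/(-2 + I*sqrt(6)) + 4)*7 = (4 + 1/(-2 + I*sqrt(6)))*7 = 28 + 7/(-2 + I*sqrt(6))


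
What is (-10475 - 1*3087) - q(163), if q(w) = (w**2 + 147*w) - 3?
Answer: -64089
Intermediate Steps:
q(w) = -3 + w**2 + 147*w
(-10475 - 1*3087) - q(163) = (-10475 - 1*3087) - (-3 + 163**2 + 147*163) = (-10475 - 3087) - (-3 + 26569 + 23961) = -13562 - 1*50527 = -13562 - 50527 = -64089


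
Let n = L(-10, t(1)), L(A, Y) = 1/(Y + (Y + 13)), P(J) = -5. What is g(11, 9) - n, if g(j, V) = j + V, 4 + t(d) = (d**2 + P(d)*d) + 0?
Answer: 61/3 ≈ 20.333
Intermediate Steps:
t(d) = -4 + d**2 - 5*d (t(d) = -4 + ((d**2 - 5*d) + 0) = -4 + (d**2 - 5*d) = -4 + d**2 - 5*d)
g(j, V) = V + j
L(A, Y) = 1/(13 + 2*Y) (L(A, Y) = 1/(Y + (13 + Y)) = 1/(13 + 2*Y))
n = -1/3 (n = 1/(13 + 2*(-4 + 1**2 - 5*1)) = 1/(13 + 2*(-4 + 1 - 5)) = 1/(13 + 2*(-8)) = 1/(13 - 16) = 1/(-3) = -1/3 ≈ -0.33333)
g(11, 9) - n = (9 + 11) - 1*(-1/3) = 20 + 1/3 = 61/3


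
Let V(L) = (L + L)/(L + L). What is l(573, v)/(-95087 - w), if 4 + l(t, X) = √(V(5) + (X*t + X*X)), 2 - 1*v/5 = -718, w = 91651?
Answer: 2/93369 - √15022801/186738 ≈ -0.020735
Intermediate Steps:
v = 3600 (v = 10 - 5*(-718) = 10 + 3590 = 3600)
V(L) = 1 (V(L) = (2*L)/((2*L)) = (2*L)*(1/(2*L)) = 1)
l(t, X) = -4 + √(1 + X² + X*t) (l(t, X) = -4 + √(1 + (X*t + X*X)) = -4 + √(1 + (X*t + X²)) = -4 + √(1 + (X² + X*t)) = -4 + √(1 + X² + X*t))
l(573, v)/(-95087 - w) = (-4 + √(1 + 3600² + 3600*573))/(-95087 - 1*91651) = (-4 + √(1 + 12960000 + 2062800))/(-95087 - 91651) = (-4 + √15022801)/(-186738) = (-4 + √15022801)*(-1/186738) = 2/93369 - √15022801/186738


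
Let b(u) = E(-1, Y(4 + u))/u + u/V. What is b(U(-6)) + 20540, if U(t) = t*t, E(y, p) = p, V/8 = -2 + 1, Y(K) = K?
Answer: 369659/18 ≈ 20537.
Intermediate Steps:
V = -8 (V = 8*(-2 + 1) = 8*(-1) = -8)
U(t) = t²
b(u) = -u/8 + (4 + u)/u (b(u) = (4 + u)/u + u/(-8) = (4 + u)/u + u*(-⅛) = (4 + u)/u - u/8 = -u/8 + (4 + u)/u)
b(U(-6)) + 20540 = (1 + 4/((-6)²) - ⅛*(-6)²) + 20540 = (1 + 4/36 - ⅛*36) + 20540 = (1 + 4*(1/36) - 9/2) + 20540 = (1 + ⅑ - 9/2) + 20540 = -61/18 + 20540 = 369659/18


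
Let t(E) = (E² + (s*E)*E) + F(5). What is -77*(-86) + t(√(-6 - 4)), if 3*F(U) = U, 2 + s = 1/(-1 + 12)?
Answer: 218881/33 ≈ 6632.8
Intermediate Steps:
s = -21/11 (s = -2 + 1/(-1 + 12) = -2 + 1/11 = -21/11 ≈ -1.9091)
F(U) = U/3
t(E) = 5/3 - 10*E²/11 (t(E) = (E² + (-21*E/11)*E) + (⅓)*5 = (E² - 21*E²/11) + 5/3 = -10*E²/11 + 5/3 = 5/3 - 10*E²/11)
-77*(-86) + t(√(-6 - 4)) = -77*(-86) + (5/3 - 10*(√(-6 - 4))²/11) = 6622 + (5/3 - 10*(√(-10))²/11) = 6622 + (5/3 - 10*(I*√10)²/11) = 6622 + (5/3 - 10/11*(-10)) = 6622 + (5/3 + 100/11) = 6622 + 355/33 = 218881/33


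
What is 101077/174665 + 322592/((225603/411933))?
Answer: 7736868901603957/13134982665 ≈ 5.8903e+5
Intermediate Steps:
101077/174665 + 322592/((225603/411933)) = 101077*(1/174665) + 322592/((225603*(1/411933))) = 101077/174665 + 322592/(75201/137311) = 101077/174665 + 322592*(137311/75201) = 101077/174665 + 44295430112/75201 = 7736868901603957/13134982665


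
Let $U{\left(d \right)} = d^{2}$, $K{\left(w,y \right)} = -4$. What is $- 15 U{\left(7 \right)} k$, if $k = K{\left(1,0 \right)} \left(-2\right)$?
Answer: $-5880$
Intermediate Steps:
$k = 8$ ($k = \left(-4\right) \left(-2\right) = 8$)
$- 15 U{\left(7 \right)} k = - 15 \cdot 7^{2} \cdot 8 = \left(-15\right) 49 \cdot 8 = \left(-735\right) 8 = -5880$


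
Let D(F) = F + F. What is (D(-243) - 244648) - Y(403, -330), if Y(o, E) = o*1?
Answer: -245537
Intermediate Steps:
D(F) = 2*F
Y(o, E) = o
(D(-243) - 244648) - Y(403, -330) = (2*(-243) - 244648) - 1*403 = (-486 - 244648) - 403 = -245134 - 403 = -245537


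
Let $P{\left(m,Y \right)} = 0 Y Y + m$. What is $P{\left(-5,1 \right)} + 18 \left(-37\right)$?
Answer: $-671$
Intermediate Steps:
$P{\left(m,Y \right)} = m$ ($P{\left(m,Y \right)} = 0 Y + m = 0 + m = m$)
$P{\left(-5,1 \right)} + 18 \left(-37\right) = -5 + 18 \left(-37\right) = -5 - 666 = -671$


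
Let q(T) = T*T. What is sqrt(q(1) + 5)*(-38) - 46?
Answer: -46 - 38*sqrt(6) ≈ -139.08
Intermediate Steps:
q(T) = T**2
sqrt(q(1) + 5)*(-38) - 46 = sqrt(1**2 + 5)*(-38) - 46 = sqrt(1 + 5)*(-38) - 46 = sqrt(6)*(-38) - 46 = -38*sqrt(6) - 46 = -46 - 38*sqrt(6)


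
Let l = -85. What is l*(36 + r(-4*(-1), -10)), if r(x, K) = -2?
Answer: -2890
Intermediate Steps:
l*(36 + r(-4*(-1), -10)) = -85*(36 - 2) = -85*34 = -2890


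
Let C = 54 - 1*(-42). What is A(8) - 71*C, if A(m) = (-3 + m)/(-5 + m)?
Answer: -20443/3 ≈ -6814.3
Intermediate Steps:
C = 96 (C = 54 + 42 = 96)
A(m) = (-3 + m)/(-5 + m)
A(8) - 71*C = (-3 + 8)/(-5 + 8) - 71*96 = 5/3 - 6816 = -20443/3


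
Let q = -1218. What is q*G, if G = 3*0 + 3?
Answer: -3654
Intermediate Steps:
G = 3 (G = 0 + 3 = 3)
q*G = -1218*3 = -3654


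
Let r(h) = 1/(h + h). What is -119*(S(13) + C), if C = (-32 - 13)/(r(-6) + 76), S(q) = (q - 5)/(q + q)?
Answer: 401744/11843 ≈ 33.922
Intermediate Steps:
r(h) = 1/(2*h)
S(q) = (-5 + q)/(2*q) (S(q) = (-5 + q)/((2*q)) = (-5 + q)*(1/(2*q)) = (-5 + q)/(2*q))
C = -540/911 (C = (-32 - 13)/((½)/(-6) + 76) = -45/((½)*(-⅙) + 76) = -45/(-1/12 + 76) = -45/911/12 = -45*12/911 = -540/911 ≈ -0.59276)
-119*(S(13) + C) = -119*((½)*(-5 + 13)/13 - 540/911) = -119*((½)*(1/13)*8 - 540/911) = -119*(4/13 - 540/911) = -119*(-3376/11843) = 401744/11843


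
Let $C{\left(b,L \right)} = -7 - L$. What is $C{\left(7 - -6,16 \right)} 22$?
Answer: $-506$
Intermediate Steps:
$C{\left(7 - -6,16 \right)} 22 = \left(-7 - 16\right) 22 = \left(-23\right) 22 = -506$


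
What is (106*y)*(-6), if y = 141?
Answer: -89676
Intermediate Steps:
(106*y)*(-6) = (106*141)*(-6) = 14946*(-6) = -89676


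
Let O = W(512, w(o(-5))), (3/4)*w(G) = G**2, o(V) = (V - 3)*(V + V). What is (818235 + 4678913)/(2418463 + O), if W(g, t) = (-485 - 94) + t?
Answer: 4122861/1819813 ≈ 2.2655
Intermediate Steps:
o(V) = 2*V*(-3 + V) (o(V) = (-3 + V)*(2*V) = 2*V*(-3 + V))
w(G) = 4*G**2/3
W(g, t) = -579 + t
O = 23863/3 (O = -579 + 4*(2*(-5)*(-3 - 5))**2/3 = -579 + 4*(2*(-5)*(-8))**2/3 = -579 + (4/3)*80**2 = -579 + (4/3)*6400 = -579 + 25600/3 = 23863/3 ≈ 7954.3)
(818235 + 4678913)/(2418463 + O) = (818235 + 4678913)/(2418463 + 23863/3) = 5497148/(7279252/3) = 5497148*(3/7279252) = 4122861/1819813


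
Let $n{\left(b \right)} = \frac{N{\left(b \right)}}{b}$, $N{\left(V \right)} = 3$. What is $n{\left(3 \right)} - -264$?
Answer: $265$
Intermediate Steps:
$n{\left(b \right)} = \frac{3}{b}$
$n{\left(3 \right)} - -264 = \frac{3}{3} - -264 = 3 \cdot \frac{1}{3} + 264 = 1 + 264 = 265$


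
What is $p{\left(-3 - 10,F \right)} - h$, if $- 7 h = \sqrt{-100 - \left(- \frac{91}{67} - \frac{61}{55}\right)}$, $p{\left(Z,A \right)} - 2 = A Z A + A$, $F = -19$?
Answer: $-4710 + \frac{4 i \sqrt{82776155}}{25795} \approx -4710.0 + 1.4108 i$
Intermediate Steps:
$p{\left(Z,A \right)} = 2 + A + Z A^{2}$ ($p{\left(Z,A \right)} = 2 + \left(A Z A + A\right) = 2 + \left(Z A^{2} + A\right) = 2 + \left(A + Z A^{2}\right) = 2 + A + Z A^{2}$)
$h = - \frac{4 i \sqrt{82776155}}{25795}$ ($h = - \frac{\sqrt{-100 - \left(- \frac{91}{67} - \frac{61}{55}\right)}}{7} = - \frac{\sqrt{-100 - - \frac{9092}{3685}}}{7} = - \frac{\sqrt{-100 + \left(\frac{61}{55} + \frac{91}{67}\right)}}{7} = - \frac{\sqrt{-100 + \frac{9092}{3685}}}{7} = - \frac{\sqrt{- \frac{359408}{3685}}}{7} = - \frac{\frac{4}{3685} i \sqrt{82776155}}{7} = - \frac{4 i \sqrt{82776155}}{25795} \approx - 1.4108 i$)
$p{\left(-3 - 10,F \right)} - h = \left(2 - 19 + \left(-3 - 10\right) \left(-19\right)^{2}\right) - - \frac{4 i \sqrt{82776155}}{25795} = \left(2 - 19 - 4693\right) + \frac{4 i \sqrt{82776155}}{25795} = -4710 + \frac{4 i \sqrt{82776155}}{25795}$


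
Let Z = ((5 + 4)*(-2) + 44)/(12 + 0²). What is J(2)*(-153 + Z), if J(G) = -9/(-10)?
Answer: -543/4 ≈ -135.75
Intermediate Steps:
Z = 13/6 (Z = (9*(-2) + 44)/(12 + 0) = (-18 + 44)/12 = 26*(1/12) = 13/6 ≈ 2.1667)
J(G) = 9/10 (J(G) = -9*(-⅒) = 9/10)
J(2)*(-153 + Z) = 9*(-153 + 13/6)/10 = (9/10)*(-905/6) = -543/4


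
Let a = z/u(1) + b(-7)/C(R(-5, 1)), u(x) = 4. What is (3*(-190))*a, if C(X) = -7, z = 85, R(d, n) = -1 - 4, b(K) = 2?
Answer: -167295/14 ≈ -11950.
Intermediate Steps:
R(d, n) = -5
a = 587/28 (a = 85/4 + 2/(-7) = 85*(1/4) + 2*(-1/7) = 85/4 - 2/7 = 587/28 ≈ 20.964)
(3*(-190))*a = (3*(-190))*(587/28) = -570*587/28 = -167295/14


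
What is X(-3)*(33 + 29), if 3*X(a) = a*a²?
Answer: -558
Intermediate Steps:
X(a) = a³/3 (X(a) = (a*a²)/3 = a³/3)
X(-3)*(33 + 29) = ((⅓)*(-3)³)*(33 + 29) = ((⅓)*(-27))*62 = -9*62 = -558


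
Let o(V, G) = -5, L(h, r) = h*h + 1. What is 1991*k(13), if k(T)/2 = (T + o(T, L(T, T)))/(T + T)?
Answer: 15928/13 ≈ 1225.2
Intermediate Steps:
L(h, r) = 1 + h² (L(h, r) = h² + 1 = 1 + h²)
k(T) = (-5 + T)/T (k(T) = 2*((T - 5)/(T + T)) = 2*((-5 + T)/((2*T))) = 2*((-5 + T)*(1/(2*T))) = 2*((-5 + T)/(2*T)) = (-5 + T)/T)
1991*k(13) = 1991*((-5 + 13)/13) = 1991*((1/13)*8) = 1991*(8/13) = 15928/13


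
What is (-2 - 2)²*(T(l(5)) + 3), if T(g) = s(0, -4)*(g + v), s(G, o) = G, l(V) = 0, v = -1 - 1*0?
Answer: 48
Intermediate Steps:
v = -1 (v = -1 + 0 = -1)
T(g) = 0 (T(g) = 0*(g - 1) = 0*(-1 + g) = 0)
(-2 - 2)²*(T(l(5)) + 3) = (-2 - 2)²*(0 + 3) = (-4)²*3 = 16*3 = 48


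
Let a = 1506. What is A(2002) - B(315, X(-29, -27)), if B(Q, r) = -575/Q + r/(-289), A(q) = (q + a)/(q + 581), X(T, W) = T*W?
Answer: 1466312/248829 ≈ 5.8929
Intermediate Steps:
A(q) = (1506 + q)/(581 + q) (A(q) = (q + 1506)/(q + 581) = (1506 + q)/(581 + q))
B(Q, r) = -575/Q - r/289 (B(Q, r) = -575/Q + r*(-1/289) = -575/Q - r/289)
A(2002) - B(315, X(-29, -27)) = (1506 + 2002)/(581 + 2002) - (-575/315 - (-29)*(-27)/289) = 3508/2583 - (-575*1/315 - 1/289*783) = (1/2583)*3508 - (-115/63 - 783/289) = 3508/2583 - 1*(-82564/18207) = 3508/2583 + 82564/18207 = 1466312/248829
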